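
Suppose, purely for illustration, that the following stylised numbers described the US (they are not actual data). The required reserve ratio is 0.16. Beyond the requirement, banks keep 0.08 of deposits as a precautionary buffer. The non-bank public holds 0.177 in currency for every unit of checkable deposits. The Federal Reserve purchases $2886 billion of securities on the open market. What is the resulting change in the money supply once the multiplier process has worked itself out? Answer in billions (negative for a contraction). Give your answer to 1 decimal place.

The money multiplier is m = (1 + c) / (rr + e + c) = (1 + 0.177) / (0.16 + 0.08 + 0.177) ≈ 2.822542.
The purchase adds 2886 billion of base, so ΔM = m × ΔMB = 2.822542 × (+2886) ≈ 8145.8562 billion.

$8145.9 billion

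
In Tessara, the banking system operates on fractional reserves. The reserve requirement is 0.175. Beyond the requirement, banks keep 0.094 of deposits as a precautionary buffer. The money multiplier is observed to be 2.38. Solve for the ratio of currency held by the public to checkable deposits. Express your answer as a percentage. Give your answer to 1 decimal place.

Using m = 2.38. From m = (1 + c)/(c + rr + e), rearranging gives 1 + c = m·(c + rr + e), so c·(1 − m) = m·(rr + e) − 1.
Hence c = [m·(rr + e) − 1]/(1 − m) = [2.38 × (0.175 + 0.094) − 1] / (1 − 2.38) ≈ 0.260710.

26.1%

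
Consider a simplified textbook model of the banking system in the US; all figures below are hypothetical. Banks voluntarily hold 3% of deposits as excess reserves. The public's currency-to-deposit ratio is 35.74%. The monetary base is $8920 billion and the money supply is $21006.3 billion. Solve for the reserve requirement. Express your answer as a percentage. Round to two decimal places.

18.90%

Using m = M/MB = 21006.3/8920 ≈ 2.354966. Since m = (1 + c)/(c + rr + e), the denominator satisfies c + rr + e = (1 + c)/m = (1 + 0.3574) / 2.354966 ≈ 0.576399.
With c = 0.3574 and e = 0.03, the reserve requirement is 0.576399 − 0.3574 − 0.03 = 0.188999.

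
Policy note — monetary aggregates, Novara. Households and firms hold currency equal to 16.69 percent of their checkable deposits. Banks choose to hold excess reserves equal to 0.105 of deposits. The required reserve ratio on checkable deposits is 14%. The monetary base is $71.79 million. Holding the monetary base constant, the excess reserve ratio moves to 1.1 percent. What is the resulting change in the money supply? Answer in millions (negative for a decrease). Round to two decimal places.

Initially m₁ = (1 + 0.1669) / (0.14 + 0.105 + 0.1669) ≈ 2.83297, so M₁ = 2.83297 × 71.79 ≈ 203.3789 million.
After the change m₂ = (1 + 0.1669) / (0.14 + 0.011 + 0.1669) ≈ 3.67065, so M₂ = 3.67065 × 71.79 ≈ 263.516 million.
ΔM = M₂ − M₁ = 263.516 − 203.3789 = 60.1371 million.

$60.14 million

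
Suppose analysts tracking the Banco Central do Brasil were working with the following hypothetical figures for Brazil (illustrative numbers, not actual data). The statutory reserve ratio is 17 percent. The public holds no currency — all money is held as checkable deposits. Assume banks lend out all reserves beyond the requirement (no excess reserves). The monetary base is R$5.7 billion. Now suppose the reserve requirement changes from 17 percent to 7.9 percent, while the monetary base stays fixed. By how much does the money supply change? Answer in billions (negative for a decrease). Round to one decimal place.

Initially m₁ = 1 / (0.17) ≈ 5.8824, so M₁ = 5.8824 × 5.7 ≈ 33.5297 billion.
After the change m₂ = 1 / (0.079) ≈ 12.6582, so M₂ = 12.6582 × 5.7 ≈ 72.1517 billion.
ΔM = M₂ − M₁ = 72.1517 − 33.5297 = 38.622 billion.

R$38.6 billion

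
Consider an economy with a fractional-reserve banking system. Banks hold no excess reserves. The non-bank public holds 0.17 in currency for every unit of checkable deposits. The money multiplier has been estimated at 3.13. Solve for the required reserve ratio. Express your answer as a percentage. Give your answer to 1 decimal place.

Using m = 3.13. Since m = (1 + c)/(c + rr + e), the denominator satisfies c + rr + e = (1 + c)/m = (1 + 0.17) / 3.13 ≈ 0.373802.
With c = 0.17 and e = 0, the required reserve ratio is 0.373802 − 0.17 − 0 = 0.203802.

20.4%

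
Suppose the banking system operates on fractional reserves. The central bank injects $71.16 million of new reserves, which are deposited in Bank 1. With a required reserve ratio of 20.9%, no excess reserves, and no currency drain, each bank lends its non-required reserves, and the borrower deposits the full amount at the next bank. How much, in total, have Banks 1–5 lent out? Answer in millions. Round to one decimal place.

$185.9 million

Bank i lends (1 − rr)^i of the original deposit: Bank 1 lends 71.16·0.7910 ≈ 56.2876, Bank 2 lends 71.16·0.7910² ≈ 44.5235, and so on.
Summing a geometric series: total = 71.16·[0.7910·(1 − 0.7910^5) / (1 − 0.7910)] ≈ 185.9218 million.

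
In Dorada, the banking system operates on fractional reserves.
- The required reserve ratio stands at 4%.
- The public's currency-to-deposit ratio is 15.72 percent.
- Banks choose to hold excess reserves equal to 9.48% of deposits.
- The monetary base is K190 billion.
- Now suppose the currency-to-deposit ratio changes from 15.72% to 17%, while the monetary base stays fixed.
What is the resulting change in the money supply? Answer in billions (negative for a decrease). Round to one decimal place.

Initially m₁ = (1 + 0.1572) / (0.04 + 0.0948 + 0.1572) ≈ 3.96301, so M₁ = 3.96301 × 190 = 752.9719 billion.
After the change m₂ = (1 + 0.17) / (0.04 + 0.0948 + 0.17) ≈ 3.83858, so M₂ = 3.83858 × 190 = 729.3302 billion.
ΔM = M₂ − M₁ = 729.3302 − 752.9719 = -23.6417 billion.

-23.6 billion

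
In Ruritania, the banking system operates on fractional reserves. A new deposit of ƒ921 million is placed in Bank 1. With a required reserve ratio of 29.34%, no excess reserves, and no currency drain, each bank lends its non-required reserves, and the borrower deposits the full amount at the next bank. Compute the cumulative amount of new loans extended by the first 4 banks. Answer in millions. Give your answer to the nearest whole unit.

ƒ1665 million

Bank i lends (1 − rr)^i of the original deposit: Bank 1 lends 921·0.7066 = 650.7786, Bank 2 lends 921·0.7066² ≈ 459.8402, and so on.
Summing a geometric series: total = 921·[0.7066·(1 − 0.7066^4) / (1 − 0.7066)] ≈ 1665.1324 million.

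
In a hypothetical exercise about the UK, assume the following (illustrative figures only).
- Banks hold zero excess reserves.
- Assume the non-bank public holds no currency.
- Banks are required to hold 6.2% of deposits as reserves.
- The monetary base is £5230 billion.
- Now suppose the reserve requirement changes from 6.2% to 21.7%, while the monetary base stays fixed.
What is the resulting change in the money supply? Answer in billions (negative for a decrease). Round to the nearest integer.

Initially m₁ = 1 / (0.062) ≈ 16.12903, so M₁ = 16.12903 × 5230 = 84354.8269 billion.
After the change m₂ = 1 / (0.217) ≈ 4.60829, so M₂ = 4.60829 × 5230 = 24101.3567 billion.
ΔM = M₂ − M₁ = 24101.3567 − 84354.8269 = -60253.4702 billion.

-60253 billion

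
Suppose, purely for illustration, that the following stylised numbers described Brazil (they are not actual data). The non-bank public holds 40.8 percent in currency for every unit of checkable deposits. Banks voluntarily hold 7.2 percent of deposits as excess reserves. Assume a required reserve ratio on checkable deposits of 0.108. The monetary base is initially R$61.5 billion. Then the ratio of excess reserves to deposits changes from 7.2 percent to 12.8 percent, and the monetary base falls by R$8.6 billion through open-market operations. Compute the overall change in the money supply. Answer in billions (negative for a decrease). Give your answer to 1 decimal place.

Before: m₁ = (1 + 0.408) / (0.108 + 0.072 + 0.408) ≈ 2.3946, MB₁ = 61.5, so M₁ = 2.3946 × 61.5 = 147.2679 billion.
After: m₂ = (1 + 0.408) / (0.108 + 0.128 + 0.408) ≈ 2.1863, MB₂ = 61.5 − 8.6 = 52.9, so M₂ = 2.1863 × 52.9 ≈ 115.6553 billion.
ΔM = M₂ − M₁ = 115.6553 − 147.2679 = -31.6126 billion.

-31.6 billion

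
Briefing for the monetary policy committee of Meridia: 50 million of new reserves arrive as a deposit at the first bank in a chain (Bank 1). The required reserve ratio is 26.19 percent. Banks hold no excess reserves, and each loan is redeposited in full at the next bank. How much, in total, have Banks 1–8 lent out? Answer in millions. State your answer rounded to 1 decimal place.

Bank i lends (1 − rr)^i of the original deposit: Bank 1 lends 50·0.7381 = 36.9050, Bank 2 lends 50·0.7381² ≈ 27.2396, and so on.
Summing a geometric series: total = 50·[0.7381·(1 − 0.7381^8) / (1 − 0.7381)] ≈ 128.4997 million.

128.5 million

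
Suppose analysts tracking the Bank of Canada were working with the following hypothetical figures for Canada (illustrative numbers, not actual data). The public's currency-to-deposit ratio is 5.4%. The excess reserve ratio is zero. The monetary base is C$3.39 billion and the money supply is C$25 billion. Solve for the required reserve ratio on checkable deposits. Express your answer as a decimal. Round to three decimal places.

0.089

Using m = M/MB = 25/3.39 ≈ 7.374631. Since m = (1 + c)/(c + rr + e), the denominator satisfies c + rr + e = (1 + c)/m = (1 + 0.054) / 7.374631 ≈ 0.142922.
With c = 0.054 and e = 0, the required reserve ratio on checkable deposits is 0.142922 − 0.054 − 0 = 0.088922.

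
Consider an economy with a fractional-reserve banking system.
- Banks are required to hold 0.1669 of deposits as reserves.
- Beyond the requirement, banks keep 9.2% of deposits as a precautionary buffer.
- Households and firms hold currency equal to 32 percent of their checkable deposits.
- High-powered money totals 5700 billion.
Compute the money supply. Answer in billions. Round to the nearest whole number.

12997 billion

The money multiplier is m = (1 + c) / (rr + e + c) = (1 + 0.32) / (0.1669 + 0.092 + 0.32) ≈ 2.28019.
So M = m × MB = 2.28019 × 5700 = 12997.083 billion.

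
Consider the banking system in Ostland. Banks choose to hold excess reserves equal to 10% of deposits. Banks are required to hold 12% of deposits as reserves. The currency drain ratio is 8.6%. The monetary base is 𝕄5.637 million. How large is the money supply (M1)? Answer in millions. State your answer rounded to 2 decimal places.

The money multiplier is m = (1 + c) / (rr + e + c) = (1 + 0.086) / (0.12 + 0.1 + 0.086) ≈ 3.5490.
So M = m × MB = 3.5490 × 5.637 ≈ 20.0057 million.

𝕄20.01 million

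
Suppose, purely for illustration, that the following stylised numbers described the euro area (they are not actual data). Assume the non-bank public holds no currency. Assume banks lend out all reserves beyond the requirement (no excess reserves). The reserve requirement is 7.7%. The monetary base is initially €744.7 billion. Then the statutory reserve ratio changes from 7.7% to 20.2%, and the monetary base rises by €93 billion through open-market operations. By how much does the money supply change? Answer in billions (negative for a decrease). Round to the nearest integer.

-5524 billion

Before: m₁ = 1 / (0.077) ≈ 12.9870, MB₁ = 744.7, so M₁ = 12.9870 × 744.7 = 9671.4189 billion.
After: m₂ = 1 / (0.202) ≈ 4.9505, MB₂ = 744.7 + 93 = 837.7, so M₂ = 4.9505 × 837.7 ≈ 4147.0338 billion.
ΔM = M₂ − M₁ = 4147.0338 − 9671.4189 = -5524.3851 billion.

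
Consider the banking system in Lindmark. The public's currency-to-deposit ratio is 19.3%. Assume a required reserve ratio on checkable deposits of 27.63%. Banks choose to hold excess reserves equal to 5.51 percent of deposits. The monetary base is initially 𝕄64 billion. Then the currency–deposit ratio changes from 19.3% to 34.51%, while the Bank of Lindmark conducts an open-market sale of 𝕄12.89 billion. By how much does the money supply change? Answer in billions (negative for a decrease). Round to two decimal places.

Before: m₁ = (1 + 0.193) / (0.2763 + 0.0551 + 0.193) ≈ 2.27498, MB₁ = 64, so M₁ = 2.27498 × 64 ≈ 145.5987 billion.
After: m₂ = (1 + 0.3451) / (0.2763 + 0.0551 + 0.3451) ≈ 1.98832, MB₂ = 64 − 12.89 = 51.11, so M₂ = 1.98832 × 51.11 ≈ 101.623 billion.
ΔM = M₂ − M₁ = 101.623 − 145.5987 = -43.9757 billion.

-43.98 billion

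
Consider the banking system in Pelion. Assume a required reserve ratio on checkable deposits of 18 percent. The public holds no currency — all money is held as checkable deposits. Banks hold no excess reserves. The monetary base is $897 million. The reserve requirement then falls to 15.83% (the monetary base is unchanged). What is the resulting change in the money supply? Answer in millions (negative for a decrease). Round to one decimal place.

Initially m₁ = 1 / (0.18) ≈ 5.55556, so M₁ = 5.55556 × 897 ≈ 4983.3373 million.
After the change m₂ = 1 / (0.1583) ≈ 6.31712, so M₂ = 6.31712 × 897 ≈ 5666.4566 million.
ΔM = M₂ − M₁ = 5666.4566 − 4983.3373 = 683.1193 million.

$683.1 million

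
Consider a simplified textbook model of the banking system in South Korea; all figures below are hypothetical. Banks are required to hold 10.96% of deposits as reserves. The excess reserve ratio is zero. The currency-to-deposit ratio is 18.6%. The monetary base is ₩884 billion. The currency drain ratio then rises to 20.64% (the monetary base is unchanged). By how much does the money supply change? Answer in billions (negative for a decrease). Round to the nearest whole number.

Initially m₁ = (1 + 0.186) / (0.1096 + 0.186) ≈ 4.0122, so M₁ = 4.0122 × 884 = 3546.7848 billion.
After the change m₂ = (1 + 0.2064) / (0.1096 + 0.2064) ≈ 3.8177, so M₂ = 3.8177 × 884 = 3374.8468 billion.
ΔM = M₂ − M₁ = 3374.8468 − 3546.7848 = -171.938 billion.

-172 billion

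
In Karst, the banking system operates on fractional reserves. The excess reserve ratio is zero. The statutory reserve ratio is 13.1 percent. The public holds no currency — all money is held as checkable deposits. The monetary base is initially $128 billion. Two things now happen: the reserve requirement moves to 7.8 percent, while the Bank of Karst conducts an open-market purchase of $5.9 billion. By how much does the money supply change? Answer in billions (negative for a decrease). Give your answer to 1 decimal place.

$739.6 billion

Before: m₁ = 1 / (0.131) ≈ 7.63359, MB₁ = 128, so M₁ = 7.63359 × 128 ≈ 977.0995 billion.
After: m₂ = 1 / (0.078) ≈ 12.82051, MB₂ = 128 + 5.9 = 133.9, so M₂ = 12.82051 × 133.9 ≈ 1716.6663 billion.
ΔM = M₂ − M₁ = 1716.6663 − 977.0995 = 739.5668 billion.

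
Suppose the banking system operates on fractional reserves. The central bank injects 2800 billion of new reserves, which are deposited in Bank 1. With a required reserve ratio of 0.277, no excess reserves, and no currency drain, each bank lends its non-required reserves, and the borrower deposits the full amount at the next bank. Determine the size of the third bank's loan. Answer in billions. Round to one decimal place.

1058.2 billion

Each bank lends a fraction (1 − rr) = 0.7230 of the deposit it receives, so Bank 3 receives 2800·0.7230^2 and lends 2800·0.7230^3 ≈ 1058.2126 billion.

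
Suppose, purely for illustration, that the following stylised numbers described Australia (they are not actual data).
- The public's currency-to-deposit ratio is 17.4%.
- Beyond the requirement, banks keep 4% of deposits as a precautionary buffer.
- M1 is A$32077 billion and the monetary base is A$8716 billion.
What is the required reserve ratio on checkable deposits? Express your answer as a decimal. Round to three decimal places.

0.105

Using m = M/MB = 32077/8716 ≈ 3.680243. Since m = (1 + c)/(c + rr + e), the denominator satisfies c + rr + e = (1 + c)/m = (1 + 0.174) / 3.680243 ≈ 0.319001.
With c = 0.174 and e = 0.04, the required reserve ratio on checkable deposits is 0.319001 − 0.174 − 0.04 = 0.105001.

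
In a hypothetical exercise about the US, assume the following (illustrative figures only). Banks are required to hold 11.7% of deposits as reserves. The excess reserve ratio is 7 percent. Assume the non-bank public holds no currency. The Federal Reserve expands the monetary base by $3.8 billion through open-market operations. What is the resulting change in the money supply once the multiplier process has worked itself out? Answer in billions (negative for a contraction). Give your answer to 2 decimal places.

$20.32 billion

The money multiplier is m = 1 / (rr + e) = 1 / (0.117 + 0.07) ≈ 5.3476.
The purchase adds 3.8 billion of base, so ΔM = m × ΔMB = 5.3476 × (+3.8) ≈ 20.3209 billion.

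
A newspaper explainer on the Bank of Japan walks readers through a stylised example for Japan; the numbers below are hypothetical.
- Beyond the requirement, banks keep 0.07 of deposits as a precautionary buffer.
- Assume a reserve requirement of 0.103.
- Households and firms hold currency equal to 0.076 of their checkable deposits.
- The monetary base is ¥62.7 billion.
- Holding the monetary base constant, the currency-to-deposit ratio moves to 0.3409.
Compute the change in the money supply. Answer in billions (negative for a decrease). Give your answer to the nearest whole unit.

-107 billion

Initially m₁ = (1 + 0.076) / (0.103 + 0.07 + 0.076) ≈ 4.3213, so M₁ = 4.3213 × 62.7 ≈ 270.9455 billion.
After the change m₂ = (1 + 0.3409) / (0.103 + 0.07 + 0.3409) ≈ 2.6093, so M₂ = 2.6093 × 62.7 ≈ 163.6031 billion.
ΔM = M₂ − M₁ = 163.6031 − 270.9455 = -107.3424 billion.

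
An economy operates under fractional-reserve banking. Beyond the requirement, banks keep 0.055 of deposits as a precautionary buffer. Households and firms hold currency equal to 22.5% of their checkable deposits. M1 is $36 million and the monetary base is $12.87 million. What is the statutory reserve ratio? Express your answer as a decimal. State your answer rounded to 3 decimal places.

Using m = M/MB = 36/12.87 ≈ 2.797203. Since m = (1 + c)/(c + rr + e), the denominator satisfies c + rr + e = (1 + c)/m = (1 + 0.225) / 2.797203 ≈ 0.437937.
With c = 0.225 and e = 0.055, the statutory reserve ratio is 0.437937 − 0.225 − 0.055 = 0.157937.

0.158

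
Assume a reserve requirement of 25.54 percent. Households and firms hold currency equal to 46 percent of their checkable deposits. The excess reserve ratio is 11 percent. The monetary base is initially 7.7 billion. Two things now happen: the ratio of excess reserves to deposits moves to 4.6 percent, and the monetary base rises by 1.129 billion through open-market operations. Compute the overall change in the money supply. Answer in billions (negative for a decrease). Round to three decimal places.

Before: m₁ = (1 + 0.46) / (0.2554 + 0.11 + 0.46) ≈ 1.76884, MB₁ = 7.7, so M₁ = 1.76884 × 7.7 ≈ 13.6201 billion.
After: m₂ = (1 + 0.46) / (0.2554 + 0.046 + 0.46) ≈ 1.91752, MB₂ = 7.7 + 1.129 = 8.829, so M₂ = 1.91752 × 8.829 ≈ 16.9298 billion.
ΔM = M₂ − M₁ = 16.9298 − 13.6201 = 3.3097 billion.

3.310 billion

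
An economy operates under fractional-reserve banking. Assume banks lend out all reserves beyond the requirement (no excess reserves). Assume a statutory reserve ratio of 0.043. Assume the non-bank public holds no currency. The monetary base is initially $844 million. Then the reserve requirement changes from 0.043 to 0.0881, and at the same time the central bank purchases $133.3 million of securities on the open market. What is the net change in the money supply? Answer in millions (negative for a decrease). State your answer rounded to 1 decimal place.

Before: m₁ = 1 / (0.043) ≈ 23.25581, MB₁ = 844, so M₁ = 23.25581 × 844 ≈ 19627.9036 million.
After: m₂ = 1 / (0.0881) ≈ 11.35074, MB₂ = 844 + 133.3 = 977.3, so M₂ = 11.35074 × 977.3 ≈ 11093.0782 million.
ΔM = M₂ − M₁ = 11093.0782 − 19627.9036 = -8534.8254 million.

-8534.8 million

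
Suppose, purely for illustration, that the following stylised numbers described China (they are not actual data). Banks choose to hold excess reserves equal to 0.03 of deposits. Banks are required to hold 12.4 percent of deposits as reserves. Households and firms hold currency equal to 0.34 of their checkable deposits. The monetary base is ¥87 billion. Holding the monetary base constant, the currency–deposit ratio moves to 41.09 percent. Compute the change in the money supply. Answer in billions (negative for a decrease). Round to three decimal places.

Initially m₁ = (1 + 0.34) / (0.124 + 0.03 + 0.34) ≈ 2.712551, so M₁ = 2.712551 × 87 ≈ 235.9919 billion.
After the change m₂ = (1 + 0.4109) / (0.124 + 0.03 + 0.4109) ≈ 2.497610, so M₂ = 2.497610 × 87 ≈ 217.2921 billion.
ΔM = M₂ − M₁ = 217.2921 − 235.9919 = -18.6998 billion.

-18.700 billion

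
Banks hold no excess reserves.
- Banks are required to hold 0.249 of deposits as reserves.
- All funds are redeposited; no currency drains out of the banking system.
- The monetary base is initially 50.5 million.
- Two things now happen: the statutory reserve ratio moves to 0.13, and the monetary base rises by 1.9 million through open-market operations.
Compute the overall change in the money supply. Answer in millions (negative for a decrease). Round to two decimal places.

Before: m₁ = 1 / (0.249) ≈ 4.01606, MB₁ = 50.5, so M₁ = 4.01606 × 50.5 ≈ 202.811 million.
After: m₂ = 1 / (0.13) ≈ 7.69231, MB₂ = 50.5 + 1.9 = 52.4, so M₂ = 7.69231 × 52.4 ≈ 403.077 million.
ΔM = M₂ − M₁ = 403.077 − 202.811 = 200.266 million.

200.27 million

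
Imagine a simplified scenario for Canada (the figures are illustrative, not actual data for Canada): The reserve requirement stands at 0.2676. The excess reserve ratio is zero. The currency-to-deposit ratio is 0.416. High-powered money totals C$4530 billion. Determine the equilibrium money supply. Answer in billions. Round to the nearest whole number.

The money multiplier is m = (1 + c) / (rr + c) = (1 + 0.416) / (0.2676 + 0.416) ≈ 2.07139.
So M = m × MB = 2.07139 × 4530 = 9383.3967 billion.

C$9383 billion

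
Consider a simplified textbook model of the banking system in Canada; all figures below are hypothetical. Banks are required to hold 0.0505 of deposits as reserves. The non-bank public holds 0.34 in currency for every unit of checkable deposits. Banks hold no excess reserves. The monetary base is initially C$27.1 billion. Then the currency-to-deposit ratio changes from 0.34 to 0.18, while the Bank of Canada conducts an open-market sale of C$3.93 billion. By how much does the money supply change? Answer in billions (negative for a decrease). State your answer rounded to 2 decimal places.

C$25.62 billion

Before: m₁ = (1 + 0.34) / (0.0505 + 0.34) ≈ 3.43150, MB₁ = 27.1, so M₁ = 3.43150 × 27.1 ≈ 92.9937 billion.
After: m₂ = (1 + 0.18) / (0.0505 + 0.18) ≈ 5.11931, MB₂ = 27.1 − 3.93 = 23.17, so M₂ = 5.11931 × 23.17 ≈ 118.6144 billion.
ΔM = M₂ − M₁ = 118.6144 − 92.9937 = 25.6207 billion.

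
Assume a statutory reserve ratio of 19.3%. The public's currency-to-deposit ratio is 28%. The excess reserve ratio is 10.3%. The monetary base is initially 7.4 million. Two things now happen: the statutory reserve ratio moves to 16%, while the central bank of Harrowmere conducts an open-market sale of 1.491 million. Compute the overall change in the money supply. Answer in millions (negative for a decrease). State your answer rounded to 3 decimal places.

-2.515 million

Before: m₁ = (1 + 0.28) / (0.193 + 0.103 + 0.28) ≈ 2.22222, MB₁ = 7.4, so M₁ = 2.22222 × 7.4 ≈ 16.4444 million.
After: m₂ = (1 + 0.28) / (0.16 + 0.103 + 0.28) ≈ 2.35727, MB₂ = 7.4 − 1.491 = 5.909, so M₂ = 2.35727 × 5.909 ≈ 13.9291 million.
ΔM = M₂ − M₁ = 13.9291 − 16.4444 = -2.5153 million.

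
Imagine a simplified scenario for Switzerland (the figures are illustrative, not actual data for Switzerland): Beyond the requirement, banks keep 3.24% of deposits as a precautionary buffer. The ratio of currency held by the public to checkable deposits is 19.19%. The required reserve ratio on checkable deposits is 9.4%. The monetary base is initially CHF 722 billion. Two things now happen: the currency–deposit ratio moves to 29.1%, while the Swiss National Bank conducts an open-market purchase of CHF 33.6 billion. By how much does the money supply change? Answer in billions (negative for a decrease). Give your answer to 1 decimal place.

-366.5 billion

Before: m₁ = (1 + 0.1919) / (0.094 + 0.0324 + 0.1919) ≈ 3.74458, MB₁ = 722, so M₁ = 3.74458 × 722 ≈ 2703.5868 billion.
After: m₂ = (1 + 0.291) / (0.094 + 0.0324 + 0.291) ≈ 3.09296, MB₂ = 722 + 33.6 = 755.6, so M₂ = 3.09296 × 755.6 ≈ 2337.0406 billion.
ΔM = M₂ − M₁ = 2337.0406 − 2703.5868 = -366.5462 billion.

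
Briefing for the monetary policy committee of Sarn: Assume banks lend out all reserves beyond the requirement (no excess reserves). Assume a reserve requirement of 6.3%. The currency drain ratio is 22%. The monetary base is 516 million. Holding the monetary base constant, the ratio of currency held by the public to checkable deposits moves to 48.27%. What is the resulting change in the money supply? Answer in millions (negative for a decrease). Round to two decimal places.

Initially m₁ = (1 + 0.22) / (0.063 + 0.22) ≈ 4.310954, so M₁ = 4.310954 × 516 ≈ 2224.4523 million.
After the change m₂ = (1 + 0.4827) / (0.063 + 0.4827) ≈ 2.717061, so M₂ = 2.717061 × 516 ≈ 1402.0035 million.
ΔM = M₂ − M₁ = 1402.0035 − 2224.4523 = -822.4488 million.

-822.45 million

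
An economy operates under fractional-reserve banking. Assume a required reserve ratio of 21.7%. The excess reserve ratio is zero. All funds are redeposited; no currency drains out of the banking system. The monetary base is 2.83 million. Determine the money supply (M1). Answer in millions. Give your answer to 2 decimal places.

With no currency drain or excess reserves, the money multiplier is m = 1/rr = 1/0.217 ≈ 4.6083.
Money supply M = m × MB = 4.6083 × 2.83 ≈ 13.0415 million.

13.04 million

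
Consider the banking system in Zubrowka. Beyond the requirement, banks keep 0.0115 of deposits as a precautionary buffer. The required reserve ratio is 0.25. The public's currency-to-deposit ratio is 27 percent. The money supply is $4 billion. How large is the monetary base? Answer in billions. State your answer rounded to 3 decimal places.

The money multiplier is m = (1 + c) / (rr + e + c) = (1 + 0.27) / (0.25 + 0.0115 + 0.27) ≈ 2.38946.
MB = M / m = 4 / 2.38946 ≈ 1.674 billion.

$1.674 billion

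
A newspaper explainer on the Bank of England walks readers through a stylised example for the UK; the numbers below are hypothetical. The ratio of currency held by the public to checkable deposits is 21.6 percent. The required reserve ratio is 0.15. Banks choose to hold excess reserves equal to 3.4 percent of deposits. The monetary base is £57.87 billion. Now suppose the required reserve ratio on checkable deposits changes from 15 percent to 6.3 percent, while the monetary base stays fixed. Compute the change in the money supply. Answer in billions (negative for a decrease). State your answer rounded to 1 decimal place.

£48.9 billion

Initially m₁ = (1 + 0.216) / (0.15 + 0.034 + 0.216) = 3.04, so M₁ = 3.04 × 57.87 = 175.9248 billion.
After the change m₂ = (1 + 0.216) / (0.063 + 0.034 + 0.216) ≈ 3.8850, so M₂ = 3.8850 × 57.87 ≈ 224.8249 billion.
ΔM = M₂ − M₁ = 224.8249 − 175.9248 = 48.9001 billion.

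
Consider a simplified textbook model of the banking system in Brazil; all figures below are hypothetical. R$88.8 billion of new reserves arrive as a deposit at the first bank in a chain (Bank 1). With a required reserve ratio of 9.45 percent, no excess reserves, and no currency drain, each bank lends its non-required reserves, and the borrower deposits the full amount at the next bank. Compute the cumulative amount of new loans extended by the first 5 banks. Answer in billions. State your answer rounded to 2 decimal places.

Bank i lends (1 − rr)^i of the original deposit: Bank 1 lends 88.8·0.9055 = 80.4084, Bank 2 lends 88.8·0.9055² ≈ 72.8098, and so on.
Summing a geometric series: total = 88.8·[0.9055·(1 − 0.9055^5) / (1 − 0.9055)] ≈ 332.9039 billion.

R$332.90 billion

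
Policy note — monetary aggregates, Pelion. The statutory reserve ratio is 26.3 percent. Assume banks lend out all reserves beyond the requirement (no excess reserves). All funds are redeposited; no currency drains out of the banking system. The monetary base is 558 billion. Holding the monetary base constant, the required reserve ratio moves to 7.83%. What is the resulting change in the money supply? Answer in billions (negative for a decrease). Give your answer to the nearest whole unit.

Initially m₁ = 1 / (0.263) ≈ 3.8023, so M₁ = 3.8023 × 558 = 2121.6834 billion.
After the change m₂ = 1 / (0.0783) ≈ 12.7714, so M₂ = 12.7714 × 558 = 7126.4412 billion.
ΔM = M₂ − M₁ = 7126.4412 − 2121.6834 = 5004.7578 billion.

5005 billion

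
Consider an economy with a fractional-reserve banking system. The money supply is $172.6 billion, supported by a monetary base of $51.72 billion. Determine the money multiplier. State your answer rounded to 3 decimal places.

3.337

The money multiplier is m = M / MB = 172.6 / 51.72 ≈ 3.33720.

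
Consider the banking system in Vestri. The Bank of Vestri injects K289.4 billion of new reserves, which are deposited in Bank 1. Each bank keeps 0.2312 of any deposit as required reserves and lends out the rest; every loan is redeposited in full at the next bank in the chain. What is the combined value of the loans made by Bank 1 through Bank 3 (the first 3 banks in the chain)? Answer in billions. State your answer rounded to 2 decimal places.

Bank i lends (1 − rr)^i of the original deposit: Bank 1 lends 289.4·0.7688 ≈ 222.4907, Bank 2 lends 289.4·0.7688² ≈ 171.0509, and so on.
Summing a geometric series: total = 289.4·[0.7688·(1 − 0.7688^3) / (1 − 0.7688)] ≈ 525.0455 billion.

K525.05 billion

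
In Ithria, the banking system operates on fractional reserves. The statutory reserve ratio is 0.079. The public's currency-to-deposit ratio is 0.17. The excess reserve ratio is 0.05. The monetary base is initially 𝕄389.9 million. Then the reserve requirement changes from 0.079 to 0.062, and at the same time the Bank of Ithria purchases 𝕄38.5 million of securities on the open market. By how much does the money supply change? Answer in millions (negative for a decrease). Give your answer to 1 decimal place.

𝕄251.7 million

Before: m₁ = (1 + 0.17) / (0.079 + 0.05 + 0.17) ≈ 3.91304, MB₁ = 389.9, so M₁ = 3.91304 × 389.9 ≈ 1525.6943 million.
After: m₂ = (1 + 0.17) / (0.062 + 0.05 + 0.17) ≈ 4.14894, MB₂ = 389.9 + 38.5 = 428.4, so M₂ = 4.14894 × 428.4 ≈ 1777.4059 million.
ΔM = M₂ − M₁ = 1777.4059 − 1525.6943 = 251.7116 million.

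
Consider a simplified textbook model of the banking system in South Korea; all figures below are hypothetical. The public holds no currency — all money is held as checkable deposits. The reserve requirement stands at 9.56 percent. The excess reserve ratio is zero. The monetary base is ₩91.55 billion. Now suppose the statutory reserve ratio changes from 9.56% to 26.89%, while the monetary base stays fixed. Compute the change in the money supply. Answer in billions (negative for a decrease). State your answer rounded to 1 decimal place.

Initially m₁ = 1 / (0.0956) ≈ 10.4603, so M₁ = 10.4603 × 91.55 ≈ 957.6405 billion.
After the change m₂ = 1 / (0.2689) ≈ 3.7189, so M₂ = 3.7189 × 91.55 ≈ 340.4653 billion.
ΔM = M₂ − M₁ = 340.4653 − 957.6405 = -617.1752 billion.

-617.2 billion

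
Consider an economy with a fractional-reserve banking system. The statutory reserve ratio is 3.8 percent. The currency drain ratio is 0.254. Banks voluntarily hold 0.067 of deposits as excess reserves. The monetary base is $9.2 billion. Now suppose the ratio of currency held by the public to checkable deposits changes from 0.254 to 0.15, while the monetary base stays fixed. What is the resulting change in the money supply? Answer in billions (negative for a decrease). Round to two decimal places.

Initially m₁ = (1 + 0.254) / (0.038 + 0.067 + 0.254) ≈ 3.4930, so M₁ = 3.4930 × 9.2 = 32.1356 billion.
After the change m₂ = (1 + 0.15) / (0.038 + 0.067 + 0.15) ≈ 4.5098, so M₂ = 4.5098 × 9.2 ≈ 41.4902 billion.
ΔM = M₂ − M₁ = 41.4902 − 32.1356 = 9.3546 billion.

$9.35 billion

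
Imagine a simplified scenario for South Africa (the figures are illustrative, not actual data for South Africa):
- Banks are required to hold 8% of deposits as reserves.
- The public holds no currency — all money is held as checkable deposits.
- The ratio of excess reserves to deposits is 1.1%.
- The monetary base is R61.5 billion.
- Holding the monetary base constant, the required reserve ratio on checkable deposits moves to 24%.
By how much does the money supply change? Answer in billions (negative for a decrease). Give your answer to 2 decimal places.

Initially m₁ = 1 / (0.08 + 0.011) ≈ 10.98901, so M₁ = 10.98901 × 61.5 ≈ 675.8241 billion.
After the change m₂ = 1 / (0.24 + 0.011) ≈ 3.98406, so M₂ = 3.98406 × 61.5 ≈ 245.0197 billion.
ΔM = M₂ − M₁ = 245.0197 − 675.8241 = -430.8044 billion.

-430.80 billion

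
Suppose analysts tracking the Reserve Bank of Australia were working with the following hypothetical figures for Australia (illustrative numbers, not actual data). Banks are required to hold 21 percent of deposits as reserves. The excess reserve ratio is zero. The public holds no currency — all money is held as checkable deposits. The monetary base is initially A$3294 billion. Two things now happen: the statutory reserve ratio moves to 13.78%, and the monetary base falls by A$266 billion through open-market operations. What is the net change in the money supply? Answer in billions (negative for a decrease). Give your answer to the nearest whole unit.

Before: m₁ = 1 / (0.21) ≈ 4.76190, MB₁ = 3294, so M₁ = 4.76190 × 3294 = 15685.6986 billion.
After: m₂ = 1 / (0.1378) ≈ 7.25689, MB₂ = 3294 − 266 = 3028, so M₂ = 7.25689 × 3028 ≈ 21973.8629 billion.
ΔM = M₂ − M₁ = 21973.8629 − 15685.6986 = 6288.1643 billion.

A$6288 billion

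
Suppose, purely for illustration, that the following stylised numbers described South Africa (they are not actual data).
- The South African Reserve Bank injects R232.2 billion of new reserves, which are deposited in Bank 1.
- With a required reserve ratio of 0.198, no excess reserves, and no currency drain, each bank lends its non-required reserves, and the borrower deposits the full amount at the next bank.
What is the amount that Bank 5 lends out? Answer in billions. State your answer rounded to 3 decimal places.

Each bank lends a fraction (1 − rr) = 0.8020 of the deposit it receives, so Bank 5 receives 232.2·0.8020^4 and lends 232.2·0.8020^5 ≈ 77.0432 billion.

R77.043 billion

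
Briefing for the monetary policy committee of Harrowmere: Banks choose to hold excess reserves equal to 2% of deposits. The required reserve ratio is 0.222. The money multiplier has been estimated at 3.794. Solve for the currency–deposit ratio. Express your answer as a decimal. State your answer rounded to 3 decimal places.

0.029

Using m = 3.794. From m = (1 + c)/(c + rr + e), rearranging gives 1 + c = m·(c + rr + e), so c·(1 − m) = m·(rr + e) − 1.
Hence c = [m·(rr + e) − 1]/(1 − m) = [3.794 × (0.222 + 0.02) − 1] / (1 − 3.794) ≈ 0.029296.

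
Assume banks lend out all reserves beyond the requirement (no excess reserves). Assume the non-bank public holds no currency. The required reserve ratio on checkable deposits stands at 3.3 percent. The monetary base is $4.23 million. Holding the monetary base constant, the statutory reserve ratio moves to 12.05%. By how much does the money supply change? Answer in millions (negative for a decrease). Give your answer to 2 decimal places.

-93.08 million

Initially m₁ = 1 / (0.033) ≈ 30.3030, so M₁ = 30.3030 × 4.23 ≈ 128.1817 million.
After the change m₂ = 1 / (0.1205) ≈ 8.2988, so M₂ = 8.2988 × 4.23 ≈ 35.1039 million.
ΔM = M₂ − M₁ = 35.1039 − 128.1817 = -93.0778 million.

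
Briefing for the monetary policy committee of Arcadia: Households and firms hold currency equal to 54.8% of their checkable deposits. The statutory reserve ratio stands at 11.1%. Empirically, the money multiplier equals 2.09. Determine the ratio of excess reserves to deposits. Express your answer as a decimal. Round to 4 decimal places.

0.0817

Using m = 2.09. Since m = (1 + c)/(c + rr + e), the denominator satisfies c + rr + e = (1 + c)/m = (1 + 0.548) / 2.09 ≈ 0.740670.
With c = 0.548 and rr = 0.111, the ratio of excess reserves to deposits is 0.740670 − 0.548 − 0.111 = 0.08167.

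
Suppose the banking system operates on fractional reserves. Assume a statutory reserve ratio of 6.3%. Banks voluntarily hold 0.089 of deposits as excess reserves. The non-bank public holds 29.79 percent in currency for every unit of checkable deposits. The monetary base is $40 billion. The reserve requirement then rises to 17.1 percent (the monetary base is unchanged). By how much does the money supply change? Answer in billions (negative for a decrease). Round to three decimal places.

-22.338 billion

Initially m₁ = (1 + 0.2979) / (0.063 + 0.089 + 0.2979) ≈ 2.884863, so M₁ = 2.884863 × 40 ≈ 115.3945 billion.
After the change m₂ = (1 + 0.2979) / (0.171 + 0.089 + 0.2979) ≈ 2.326403, so M₂ = 2.326403 × 40 ≈ 93.0561 billion.
ΔM = M₂ − M₁ = 93.0561 − 115.3945 = -22.3384 billion.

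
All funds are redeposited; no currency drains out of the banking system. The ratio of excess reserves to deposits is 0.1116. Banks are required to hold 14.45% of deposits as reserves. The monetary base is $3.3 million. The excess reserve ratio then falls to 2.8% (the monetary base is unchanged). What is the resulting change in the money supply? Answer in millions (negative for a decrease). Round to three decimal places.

Initially m₁ = 1 / (0.1445 + 0.1116) ≈ 3.90472, so M₁ = 3.90472 × 3.3 ≈ 12.8856 million.
After the change m₂ = 1 / (0.1445 + 0.028) ≈ 5.79710, so M₂ = 5.79710 × 3.3 ≈ 19.1304 million.
ΔM = M₂ − M₁ = 19.1304 − 12.8856 = 6.2448 million.

$6.245 million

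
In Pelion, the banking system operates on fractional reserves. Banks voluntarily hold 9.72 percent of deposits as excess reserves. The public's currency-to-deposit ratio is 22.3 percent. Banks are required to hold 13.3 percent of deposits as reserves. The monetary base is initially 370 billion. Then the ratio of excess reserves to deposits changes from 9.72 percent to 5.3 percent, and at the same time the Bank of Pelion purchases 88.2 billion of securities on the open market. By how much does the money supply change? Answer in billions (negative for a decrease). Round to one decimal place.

Before: m₁ = (1 + 0.223) / (0.133 + 0.0972 + 0.223) ≈ 2.69859, MB₁ = 370, so M₁ = 2.69859 × 370 = 998.4783 billion.
After: m₂ = (1 + 0.223) / (0.133 + 0.053 + 0.223) ≈ 2.99022, MB₂ = 370 + 88.2 = 458.2, so M₂ = 2.99022 × 458.2 ≈ 1370.1188 billion.
ΔM = M₂ − M₁ = 1370.1188 − 998.4783 = 371.6405 billion.

371.6 billion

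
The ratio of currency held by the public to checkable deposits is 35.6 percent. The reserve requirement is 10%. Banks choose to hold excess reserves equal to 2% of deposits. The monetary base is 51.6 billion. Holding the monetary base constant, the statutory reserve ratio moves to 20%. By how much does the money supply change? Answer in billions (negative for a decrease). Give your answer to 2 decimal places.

Initially m₁ = (1 + 0.356) / (0.1 + 0.02 + 0.356) ≈ 2.84874, so M₁ = 2.84874 × 51.6 ≈ 146.995 billion.
After the change m₂ = (1 + 0.356) / (0.2 + 0.02 + 0.356) ≈ 2.35417, so M₂ = 2.35417 × 51.6 ≈ 121.4752 billion.
ΔM = M₂ − M₁ = 121.4752 − 146.995 = -25.5198 billion.

-25.52 billion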